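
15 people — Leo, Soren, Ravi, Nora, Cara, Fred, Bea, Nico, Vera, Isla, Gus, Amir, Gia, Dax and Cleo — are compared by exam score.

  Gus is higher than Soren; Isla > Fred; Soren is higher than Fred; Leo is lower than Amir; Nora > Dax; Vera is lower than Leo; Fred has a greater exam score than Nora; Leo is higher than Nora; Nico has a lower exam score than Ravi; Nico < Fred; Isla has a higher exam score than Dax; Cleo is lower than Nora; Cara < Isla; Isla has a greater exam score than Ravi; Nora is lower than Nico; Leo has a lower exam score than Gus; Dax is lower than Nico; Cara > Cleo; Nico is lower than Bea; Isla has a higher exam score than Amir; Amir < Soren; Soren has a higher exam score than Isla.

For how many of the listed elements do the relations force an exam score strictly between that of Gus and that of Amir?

2

The relations place Amir below Gus. An element lies strictly between them when it is forced above Amir and also forced below Gus.
Above Amir: {Isla, Soren}. Below Gus: {Cleo, Dax, Cara, Vera, Nora, Nico, Fred, Leo, Ravi, Isla, Soren}.
Intersection: {Isla, Soren} — 2.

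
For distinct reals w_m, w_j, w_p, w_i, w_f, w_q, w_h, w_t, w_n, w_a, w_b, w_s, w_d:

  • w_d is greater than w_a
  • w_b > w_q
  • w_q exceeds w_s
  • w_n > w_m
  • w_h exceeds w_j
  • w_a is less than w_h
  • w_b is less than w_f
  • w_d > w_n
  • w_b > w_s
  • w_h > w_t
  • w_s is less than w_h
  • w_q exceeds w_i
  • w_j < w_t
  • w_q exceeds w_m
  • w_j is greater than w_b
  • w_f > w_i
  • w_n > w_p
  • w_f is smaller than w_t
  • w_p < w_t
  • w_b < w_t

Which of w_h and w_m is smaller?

w_m < w_q and w_q < w_b give w_m < w_b.
With w_b < w_f: w_m < w_q < w_b < w_f.
With w_f < w_t: w_m < w_q < w_b < w_f < w_t.
Then w_t < w_h extends the chain to w_h.
So w_m < w_h; w_m is the smaller of the two.

w_m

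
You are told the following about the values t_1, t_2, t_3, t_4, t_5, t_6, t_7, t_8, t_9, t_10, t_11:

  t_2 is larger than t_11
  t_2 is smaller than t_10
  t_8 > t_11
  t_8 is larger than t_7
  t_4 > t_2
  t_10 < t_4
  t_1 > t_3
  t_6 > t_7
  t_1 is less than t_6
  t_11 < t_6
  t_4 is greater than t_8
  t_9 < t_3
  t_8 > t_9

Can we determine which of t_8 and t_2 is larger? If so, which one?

Following every chain through t_2: above t_2 we get t_10, t_4; below t_2 we get t_11.
t_8 is not reached, and no chain runs the other way from t_8 to t_2.
So the given relations leave the order of t_2 and t_8 undetermined.

undetermined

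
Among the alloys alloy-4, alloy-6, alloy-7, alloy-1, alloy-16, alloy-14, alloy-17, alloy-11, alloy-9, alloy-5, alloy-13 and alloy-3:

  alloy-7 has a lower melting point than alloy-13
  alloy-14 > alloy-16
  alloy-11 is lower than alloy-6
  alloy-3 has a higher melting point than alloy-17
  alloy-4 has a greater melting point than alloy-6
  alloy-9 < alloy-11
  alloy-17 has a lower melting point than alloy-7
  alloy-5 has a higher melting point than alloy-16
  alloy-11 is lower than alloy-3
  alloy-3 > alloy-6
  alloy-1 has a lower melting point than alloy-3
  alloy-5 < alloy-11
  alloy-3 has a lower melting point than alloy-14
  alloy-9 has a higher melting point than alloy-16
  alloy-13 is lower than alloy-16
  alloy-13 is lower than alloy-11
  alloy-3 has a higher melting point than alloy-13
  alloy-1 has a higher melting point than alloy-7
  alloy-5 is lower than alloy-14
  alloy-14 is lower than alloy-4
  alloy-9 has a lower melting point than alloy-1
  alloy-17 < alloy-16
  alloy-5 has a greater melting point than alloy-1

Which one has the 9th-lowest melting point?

The consecutive relations fix a unique order: alloy-17 < alloy-7 < alloy-13 < alloy-16 < alloy-9 < alloy-1 < alloy-5 < alloy-11 < alloy-6 < alloy-3 < alloy-14 < alloy-4.
The 9th smallest is alloy-6.

alloy-6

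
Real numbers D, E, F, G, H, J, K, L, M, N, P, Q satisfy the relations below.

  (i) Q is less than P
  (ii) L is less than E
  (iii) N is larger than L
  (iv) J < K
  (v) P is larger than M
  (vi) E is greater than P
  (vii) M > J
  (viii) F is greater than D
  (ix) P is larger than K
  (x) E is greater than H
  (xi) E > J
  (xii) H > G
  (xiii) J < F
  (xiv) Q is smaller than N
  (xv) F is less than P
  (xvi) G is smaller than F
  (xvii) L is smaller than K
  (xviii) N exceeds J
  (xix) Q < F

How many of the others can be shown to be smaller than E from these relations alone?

10

Directly below E: L, J, H, P.
One step further: G, Q, M, K, F (9 so far).
One step further: D (10 so far).
Nothing else is reachable below E; 10 in all.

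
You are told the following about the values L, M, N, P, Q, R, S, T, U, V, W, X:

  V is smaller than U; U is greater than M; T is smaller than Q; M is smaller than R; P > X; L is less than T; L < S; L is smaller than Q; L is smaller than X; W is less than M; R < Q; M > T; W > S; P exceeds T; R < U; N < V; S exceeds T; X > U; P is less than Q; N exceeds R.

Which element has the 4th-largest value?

The consecutive relations fix a unique order: L < T < S < W < M < R < N < V < U < X < P < Q.
The 4th largest is U.

U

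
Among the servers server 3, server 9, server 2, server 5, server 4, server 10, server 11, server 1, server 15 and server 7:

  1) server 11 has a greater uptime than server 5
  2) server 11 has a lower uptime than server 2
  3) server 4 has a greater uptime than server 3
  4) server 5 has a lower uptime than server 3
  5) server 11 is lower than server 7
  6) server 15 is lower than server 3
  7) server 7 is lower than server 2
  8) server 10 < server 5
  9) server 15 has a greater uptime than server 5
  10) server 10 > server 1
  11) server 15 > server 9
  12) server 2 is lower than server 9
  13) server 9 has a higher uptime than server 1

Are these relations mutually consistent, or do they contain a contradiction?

Every relation is compatible with server 1 < server 10 < server 5 < server 11 < server 7 < server 2 < server 9 < server 15 < server 3 < server 4; the set is consistent.

consistent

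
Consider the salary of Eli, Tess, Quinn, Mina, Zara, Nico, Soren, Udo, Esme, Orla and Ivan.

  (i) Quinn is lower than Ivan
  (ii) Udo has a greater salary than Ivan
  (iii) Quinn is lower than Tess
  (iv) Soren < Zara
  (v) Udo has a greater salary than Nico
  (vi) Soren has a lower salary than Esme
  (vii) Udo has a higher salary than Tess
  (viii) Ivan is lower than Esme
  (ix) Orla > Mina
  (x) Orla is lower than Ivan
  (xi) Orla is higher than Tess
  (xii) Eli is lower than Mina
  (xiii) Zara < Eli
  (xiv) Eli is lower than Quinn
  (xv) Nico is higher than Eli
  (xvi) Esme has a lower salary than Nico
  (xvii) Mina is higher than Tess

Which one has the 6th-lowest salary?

Piecing the relations together gives one ordering: Soren < Zara < Eli < Quinn < Tess < Mina < Orla < Ivan < Esme < Nico < Udo.
Counting 6 from the smallest end gives Mina.

Mina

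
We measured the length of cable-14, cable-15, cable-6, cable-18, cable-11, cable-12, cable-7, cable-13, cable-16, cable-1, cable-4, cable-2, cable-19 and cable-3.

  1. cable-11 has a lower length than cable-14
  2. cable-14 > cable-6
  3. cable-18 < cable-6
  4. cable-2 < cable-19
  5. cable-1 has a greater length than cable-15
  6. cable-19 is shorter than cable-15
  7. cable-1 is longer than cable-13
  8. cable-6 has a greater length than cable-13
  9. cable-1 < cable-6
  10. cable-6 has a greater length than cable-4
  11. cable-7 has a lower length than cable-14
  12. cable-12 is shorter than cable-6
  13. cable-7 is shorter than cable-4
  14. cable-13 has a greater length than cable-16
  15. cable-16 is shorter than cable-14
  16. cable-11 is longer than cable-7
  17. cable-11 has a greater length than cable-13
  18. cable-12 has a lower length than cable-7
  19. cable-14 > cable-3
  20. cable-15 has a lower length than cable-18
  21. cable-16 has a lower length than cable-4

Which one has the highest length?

cable-14

Chaining downward from cable-14: directly below it, cable-16, cable-7, cable-3, cable-6, cable-11; then cable-12, cable-13, cable-1, cable-4, cable-18; then cable-15; then cable-19; then cable-2.
That covers every other element, and nothing is given above cable-14, so cable-14 is the highest length.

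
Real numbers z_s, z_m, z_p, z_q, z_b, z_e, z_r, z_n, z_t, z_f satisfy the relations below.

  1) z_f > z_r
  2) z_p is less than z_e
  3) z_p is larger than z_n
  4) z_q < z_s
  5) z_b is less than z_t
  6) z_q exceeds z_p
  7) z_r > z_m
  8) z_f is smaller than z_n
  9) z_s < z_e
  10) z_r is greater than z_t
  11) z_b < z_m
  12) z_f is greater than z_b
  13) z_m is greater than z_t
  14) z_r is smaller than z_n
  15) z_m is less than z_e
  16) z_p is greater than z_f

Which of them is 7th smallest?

z_p

The consecutive relations fix a unique order: z_b < z_t < z_m < z_r < z_f < z_n < z_p < z_q < z_s < z_e.
Counting 7 from the smallest end gives z_p.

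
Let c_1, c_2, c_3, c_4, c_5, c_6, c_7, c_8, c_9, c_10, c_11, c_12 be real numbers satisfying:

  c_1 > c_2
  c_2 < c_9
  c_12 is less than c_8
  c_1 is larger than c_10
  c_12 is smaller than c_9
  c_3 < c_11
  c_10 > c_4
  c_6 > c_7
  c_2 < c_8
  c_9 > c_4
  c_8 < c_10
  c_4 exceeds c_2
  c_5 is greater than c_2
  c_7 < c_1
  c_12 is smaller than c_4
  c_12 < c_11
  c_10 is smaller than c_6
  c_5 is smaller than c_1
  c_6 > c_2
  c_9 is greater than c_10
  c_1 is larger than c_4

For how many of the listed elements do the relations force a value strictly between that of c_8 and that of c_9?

1

Chaining upward from c_8 reaches: c_10, c_6, c_1.
Chaining downward from c_9 reaches: c_12, c_2, c_4, c_10.
Strictly between c_8 and c_9 are those in both lists: c_10 — 1 element.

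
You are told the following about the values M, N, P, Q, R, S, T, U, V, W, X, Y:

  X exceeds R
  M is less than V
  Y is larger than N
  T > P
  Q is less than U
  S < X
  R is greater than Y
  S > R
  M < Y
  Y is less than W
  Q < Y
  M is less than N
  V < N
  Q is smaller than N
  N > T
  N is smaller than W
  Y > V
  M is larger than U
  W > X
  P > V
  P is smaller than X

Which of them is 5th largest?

Y

Piecing the relations together gives one ordering: Q < U < M < V < P < T < N < Y < R < S < X < W.
Counting 5 from the largest end gives Y.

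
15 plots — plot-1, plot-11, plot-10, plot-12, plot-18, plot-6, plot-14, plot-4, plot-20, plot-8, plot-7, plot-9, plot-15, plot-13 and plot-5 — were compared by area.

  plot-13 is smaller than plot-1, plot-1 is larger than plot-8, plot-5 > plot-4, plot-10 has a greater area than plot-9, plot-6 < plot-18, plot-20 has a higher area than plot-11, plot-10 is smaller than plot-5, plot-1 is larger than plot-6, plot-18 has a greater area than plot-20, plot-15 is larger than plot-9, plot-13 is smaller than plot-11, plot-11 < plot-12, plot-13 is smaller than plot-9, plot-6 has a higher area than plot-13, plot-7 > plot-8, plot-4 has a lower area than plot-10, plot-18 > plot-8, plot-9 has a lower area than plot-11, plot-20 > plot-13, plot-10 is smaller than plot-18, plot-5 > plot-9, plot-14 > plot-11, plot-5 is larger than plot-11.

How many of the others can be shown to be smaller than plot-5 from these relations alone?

5

Directly below plot-5: plot-9, plot-4, plot-11, plot-10.
One step further: plot-13 (5 so far).
No other element is forced below plot-5 by the given relations, so the count is 5.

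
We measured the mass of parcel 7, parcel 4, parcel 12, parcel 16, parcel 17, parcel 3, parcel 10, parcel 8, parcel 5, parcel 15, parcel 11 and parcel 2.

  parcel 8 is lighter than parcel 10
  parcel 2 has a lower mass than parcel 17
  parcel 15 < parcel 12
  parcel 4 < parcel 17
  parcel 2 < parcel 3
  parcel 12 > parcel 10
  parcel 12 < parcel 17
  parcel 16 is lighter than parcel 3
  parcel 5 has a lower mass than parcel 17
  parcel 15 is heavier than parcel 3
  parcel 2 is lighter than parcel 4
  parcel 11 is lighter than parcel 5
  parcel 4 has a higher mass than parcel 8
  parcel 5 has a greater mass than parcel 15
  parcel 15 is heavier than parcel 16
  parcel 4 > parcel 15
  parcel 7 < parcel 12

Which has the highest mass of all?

parcel 17

Chaining downward from parcel 17: directly below it, parcel 2, parcel 4, parcel 5, parcel 12; then parcel 7, parcel 11, parcel 8, parcel 10, parcel 15; then parcel 16, parcel 3.
That covers every other element, and nothing is given above parcel 17, so parcel 17 is the highest mass.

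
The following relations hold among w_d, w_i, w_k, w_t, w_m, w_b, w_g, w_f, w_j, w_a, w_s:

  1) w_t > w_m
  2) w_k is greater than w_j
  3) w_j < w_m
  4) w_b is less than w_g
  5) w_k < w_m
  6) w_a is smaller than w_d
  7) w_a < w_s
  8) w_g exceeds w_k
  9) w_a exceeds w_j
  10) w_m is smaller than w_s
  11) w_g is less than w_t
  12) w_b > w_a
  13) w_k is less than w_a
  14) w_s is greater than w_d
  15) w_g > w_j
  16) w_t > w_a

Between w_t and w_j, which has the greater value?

The relevant relations are w_j < w_k; w_k < w_a; w_a < w_b; w_b < w_g; w_g < w_t.
Together: w_j < w_k < w_a < w_b < w_g < w_t.
So w_j < w_t; w_t is the larger of the two.

w_t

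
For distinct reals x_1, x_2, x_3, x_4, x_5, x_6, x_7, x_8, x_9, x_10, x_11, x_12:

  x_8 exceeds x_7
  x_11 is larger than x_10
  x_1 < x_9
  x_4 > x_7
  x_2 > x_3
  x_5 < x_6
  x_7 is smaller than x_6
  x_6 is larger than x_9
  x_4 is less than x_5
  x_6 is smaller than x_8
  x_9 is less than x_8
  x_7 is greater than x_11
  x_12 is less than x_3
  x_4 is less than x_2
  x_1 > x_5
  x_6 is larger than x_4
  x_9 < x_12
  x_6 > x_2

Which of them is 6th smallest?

Piecing the relations together gives one ordering: x_10 < x_11 < x_7 < x_4 < x_5 < x_1 < x_9 < x_12 < x_3 < x_2 < x_6 < x_8.
The 6th smallest is x_1.

x_1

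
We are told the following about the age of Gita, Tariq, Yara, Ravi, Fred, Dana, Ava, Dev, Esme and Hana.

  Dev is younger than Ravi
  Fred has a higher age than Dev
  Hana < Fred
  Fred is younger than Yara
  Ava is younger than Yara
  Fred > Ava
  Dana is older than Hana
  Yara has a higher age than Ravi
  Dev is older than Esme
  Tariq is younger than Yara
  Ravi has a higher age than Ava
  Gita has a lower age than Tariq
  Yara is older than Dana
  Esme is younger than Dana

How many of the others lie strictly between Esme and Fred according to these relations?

1

Chaining upward from Esme reaches: Dana, Dev, Ravi, Yara.
Chaining downward from Fred reaches: Hana, Ava, Dev.
Strictly between Esme and Fred are those in both lists: Dev — 1 element.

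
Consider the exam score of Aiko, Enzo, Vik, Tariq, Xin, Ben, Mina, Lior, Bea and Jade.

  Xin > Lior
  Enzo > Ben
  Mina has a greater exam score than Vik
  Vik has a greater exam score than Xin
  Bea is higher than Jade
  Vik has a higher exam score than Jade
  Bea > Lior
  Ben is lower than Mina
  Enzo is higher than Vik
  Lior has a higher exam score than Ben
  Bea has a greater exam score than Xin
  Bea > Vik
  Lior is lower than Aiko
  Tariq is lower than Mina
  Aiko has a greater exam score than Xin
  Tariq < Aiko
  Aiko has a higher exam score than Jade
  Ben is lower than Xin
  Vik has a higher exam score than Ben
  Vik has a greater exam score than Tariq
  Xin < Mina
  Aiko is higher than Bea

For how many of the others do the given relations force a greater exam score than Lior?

6

Directly above Lior: Xin, Bea, Aiko.
One step further: Vik, Mina (5 so far).
One step further: Enzo (6 so far).
Nothing else is reachable above Lior; 6 in all.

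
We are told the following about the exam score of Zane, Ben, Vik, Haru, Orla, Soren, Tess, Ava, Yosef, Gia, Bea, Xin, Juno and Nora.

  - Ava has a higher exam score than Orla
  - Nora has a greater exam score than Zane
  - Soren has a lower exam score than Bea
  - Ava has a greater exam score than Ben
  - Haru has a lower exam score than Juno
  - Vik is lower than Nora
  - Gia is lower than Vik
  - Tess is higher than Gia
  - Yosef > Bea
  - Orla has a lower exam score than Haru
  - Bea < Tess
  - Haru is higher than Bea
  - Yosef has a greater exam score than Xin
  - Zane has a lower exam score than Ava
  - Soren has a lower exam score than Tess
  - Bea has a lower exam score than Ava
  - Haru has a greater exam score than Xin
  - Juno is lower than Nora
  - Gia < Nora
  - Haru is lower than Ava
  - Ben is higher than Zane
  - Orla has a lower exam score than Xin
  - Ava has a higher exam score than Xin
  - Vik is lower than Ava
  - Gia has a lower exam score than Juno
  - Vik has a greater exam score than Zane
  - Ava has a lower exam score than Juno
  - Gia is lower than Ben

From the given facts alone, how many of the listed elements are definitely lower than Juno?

10

From Juno the given relations immediately reach Gia, Haru, Ava.
From those, Zane, Orla, Xin, Bea, Ben, Vik — 9 in total.
From those, Soren — 10 in total.
No other element is forced below Juno by the given relations, so the count is 10.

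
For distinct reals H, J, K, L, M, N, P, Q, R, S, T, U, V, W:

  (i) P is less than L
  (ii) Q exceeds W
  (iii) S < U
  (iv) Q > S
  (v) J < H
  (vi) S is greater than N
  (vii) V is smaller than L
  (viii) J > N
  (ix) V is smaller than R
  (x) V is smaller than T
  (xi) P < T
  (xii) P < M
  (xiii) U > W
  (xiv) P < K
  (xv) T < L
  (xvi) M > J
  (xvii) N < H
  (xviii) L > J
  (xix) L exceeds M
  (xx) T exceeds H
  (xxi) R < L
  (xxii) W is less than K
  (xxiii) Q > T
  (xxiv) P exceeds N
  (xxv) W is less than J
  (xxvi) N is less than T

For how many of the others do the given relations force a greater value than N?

Directly above N: S, J, P, H, T.
One step further: U, K, M, Q, L (10 so far).
Nothing else is reachable above N; 10 in all.

10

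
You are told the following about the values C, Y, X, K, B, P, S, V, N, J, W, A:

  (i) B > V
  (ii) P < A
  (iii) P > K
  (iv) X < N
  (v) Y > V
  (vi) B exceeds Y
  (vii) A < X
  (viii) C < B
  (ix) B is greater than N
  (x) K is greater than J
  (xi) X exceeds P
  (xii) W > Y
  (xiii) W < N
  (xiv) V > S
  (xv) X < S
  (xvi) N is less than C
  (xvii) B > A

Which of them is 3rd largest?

Chaining the given pairs: J < K < P < A < X < S < V < Y < W < N < C < B.
Counting 3 from the largest end gives N.

N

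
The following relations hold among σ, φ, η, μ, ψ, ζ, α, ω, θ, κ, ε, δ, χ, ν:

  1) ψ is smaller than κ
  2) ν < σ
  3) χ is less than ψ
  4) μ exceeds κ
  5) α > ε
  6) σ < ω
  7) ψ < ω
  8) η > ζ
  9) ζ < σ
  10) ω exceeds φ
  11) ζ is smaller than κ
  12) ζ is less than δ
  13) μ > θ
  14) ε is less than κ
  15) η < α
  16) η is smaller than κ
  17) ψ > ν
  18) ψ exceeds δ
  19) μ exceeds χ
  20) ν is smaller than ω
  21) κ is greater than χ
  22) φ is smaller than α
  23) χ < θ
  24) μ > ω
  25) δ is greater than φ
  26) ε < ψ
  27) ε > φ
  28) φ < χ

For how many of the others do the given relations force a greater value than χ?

5

Directly above χ: ψ, θ, κ, μ.
One step further: ω (5 so far).
Nothing else is reachable above χ; 5 in all.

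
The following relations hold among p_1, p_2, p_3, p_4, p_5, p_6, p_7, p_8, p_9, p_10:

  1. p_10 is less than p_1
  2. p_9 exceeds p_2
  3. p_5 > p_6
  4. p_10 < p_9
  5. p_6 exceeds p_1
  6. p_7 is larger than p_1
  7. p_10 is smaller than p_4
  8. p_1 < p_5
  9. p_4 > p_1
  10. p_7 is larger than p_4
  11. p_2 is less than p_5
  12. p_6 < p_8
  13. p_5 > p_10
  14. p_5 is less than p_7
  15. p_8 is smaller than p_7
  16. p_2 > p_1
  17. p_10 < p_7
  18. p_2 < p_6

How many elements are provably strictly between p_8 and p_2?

Chaining upward from p_2 reaches: p_6, p_5, p_7, p_9.
Chaining downward from p_8 reaches: p_10, p_1, p_6.
Strictly between p_2 and p_8 are those in both lists: p_6 — 1 element.

1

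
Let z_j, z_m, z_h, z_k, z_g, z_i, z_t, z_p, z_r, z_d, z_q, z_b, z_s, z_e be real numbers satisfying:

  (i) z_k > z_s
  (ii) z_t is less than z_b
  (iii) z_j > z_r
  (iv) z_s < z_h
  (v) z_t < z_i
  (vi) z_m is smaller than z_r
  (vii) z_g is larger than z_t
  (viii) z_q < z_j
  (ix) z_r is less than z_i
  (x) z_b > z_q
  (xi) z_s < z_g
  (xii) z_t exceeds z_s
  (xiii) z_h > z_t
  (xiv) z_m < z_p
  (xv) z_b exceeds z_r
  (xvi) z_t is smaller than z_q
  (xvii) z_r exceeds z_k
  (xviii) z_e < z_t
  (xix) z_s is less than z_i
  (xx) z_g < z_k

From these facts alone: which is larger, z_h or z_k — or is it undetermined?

undetermined

Following every chain through z_h: below z_h we get z_s, z_e, z_t.
z_k is not reached, and no chain runs the other way from z_k to z_h.
So the given relations leave the order of z_h and z_k undetermined.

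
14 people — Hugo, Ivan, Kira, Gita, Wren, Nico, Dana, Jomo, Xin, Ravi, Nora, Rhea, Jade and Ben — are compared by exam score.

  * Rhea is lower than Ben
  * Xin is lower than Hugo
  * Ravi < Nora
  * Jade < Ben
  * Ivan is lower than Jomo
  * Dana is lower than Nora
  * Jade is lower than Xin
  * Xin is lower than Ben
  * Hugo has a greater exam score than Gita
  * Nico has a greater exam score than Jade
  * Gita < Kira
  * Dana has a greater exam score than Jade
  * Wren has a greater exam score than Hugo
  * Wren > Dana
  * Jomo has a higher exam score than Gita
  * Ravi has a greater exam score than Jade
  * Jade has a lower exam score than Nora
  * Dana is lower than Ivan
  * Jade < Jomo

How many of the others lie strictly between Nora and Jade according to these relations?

The relations place Jade below Nora. An element lies strictly between them when it is forced above Jade and also forced below Nora.
Above Jade: {Ravi, Xin, Dana, Ivan, Jomo, Ben, Hugo, Wren, Nico}. Below Nora: {Ravi, Dana}.
Intersection: {Ravi, Dana} — 2.

2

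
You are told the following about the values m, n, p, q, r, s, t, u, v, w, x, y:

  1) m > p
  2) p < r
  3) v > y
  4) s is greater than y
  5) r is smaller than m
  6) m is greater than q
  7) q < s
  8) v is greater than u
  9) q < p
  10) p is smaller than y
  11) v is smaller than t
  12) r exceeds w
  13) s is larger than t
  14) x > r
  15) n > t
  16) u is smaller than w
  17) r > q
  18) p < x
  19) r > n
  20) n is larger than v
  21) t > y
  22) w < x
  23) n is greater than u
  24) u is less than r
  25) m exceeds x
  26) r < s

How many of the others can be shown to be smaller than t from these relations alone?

The elements the relations force below t are q, p, y, u, v — no chain reaches any other.
That is 5.

5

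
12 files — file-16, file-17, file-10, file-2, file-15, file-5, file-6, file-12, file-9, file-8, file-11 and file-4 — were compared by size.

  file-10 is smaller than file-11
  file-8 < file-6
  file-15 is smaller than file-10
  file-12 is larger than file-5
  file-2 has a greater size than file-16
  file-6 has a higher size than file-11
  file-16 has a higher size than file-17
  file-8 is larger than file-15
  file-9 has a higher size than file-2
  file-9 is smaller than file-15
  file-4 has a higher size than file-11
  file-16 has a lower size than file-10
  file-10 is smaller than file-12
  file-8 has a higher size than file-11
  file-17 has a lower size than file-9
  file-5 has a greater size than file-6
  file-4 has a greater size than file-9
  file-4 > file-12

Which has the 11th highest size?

file-16

Piecing the relations together gives one ordering: file-17 < file-16 < file-2 < file-9 < file-15 < file-10 < file-11 < file-8 < file-6 < file-5 < file-12 < file-4.
The 11th largest is file-16.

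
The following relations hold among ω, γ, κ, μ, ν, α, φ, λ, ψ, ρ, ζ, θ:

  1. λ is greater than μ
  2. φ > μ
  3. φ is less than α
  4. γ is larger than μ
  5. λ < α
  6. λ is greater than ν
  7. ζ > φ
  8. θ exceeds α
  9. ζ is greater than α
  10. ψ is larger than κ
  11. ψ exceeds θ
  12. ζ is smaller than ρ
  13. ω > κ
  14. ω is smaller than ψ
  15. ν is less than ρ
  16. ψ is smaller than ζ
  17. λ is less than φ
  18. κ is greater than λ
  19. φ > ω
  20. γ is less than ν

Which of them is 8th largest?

κ

Piecing the relations together gives one ordering: μ < γ < ν < λ < κ < ω < φ < α < θ < ψ < ζ < ρ.
Counting 8 from the largest end gives κ.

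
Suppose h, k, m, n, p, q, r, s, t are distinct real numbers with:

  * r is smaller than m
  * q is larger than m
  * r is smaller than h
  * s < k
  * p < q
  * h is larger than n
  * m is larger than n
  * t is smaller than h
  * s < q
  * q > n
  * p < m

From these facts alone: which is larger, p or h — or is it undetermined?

undetermined

Following every chain through p: above p we get m, q.
h is not reached, and no chain runs the other way from h to p.
So the given relations leave the order of p and h undetermined.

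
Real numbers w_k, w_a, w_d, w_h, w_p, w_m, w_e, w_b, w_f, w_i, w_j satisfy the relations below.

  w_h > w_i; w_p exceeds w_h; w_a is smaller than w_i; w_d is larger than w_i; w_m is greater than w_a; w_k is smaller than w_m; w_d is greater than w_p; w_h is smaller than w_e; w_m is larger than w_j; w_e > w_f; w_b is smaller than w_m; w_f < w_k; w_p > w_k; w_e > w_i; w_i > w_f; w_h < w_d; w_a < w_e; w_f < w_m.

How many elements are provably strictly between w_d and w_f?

4

Chaining upward from w_f reaches: w_k, w_i, w_h, w_e, w_p, w_m.
Chaining downward from w_d reaches: w_k, w_a, w_i, w_h, w_p.
Strictly between w_f and w_d are those in both lists: w_k, w_i, w_h, w_p — 4 elements.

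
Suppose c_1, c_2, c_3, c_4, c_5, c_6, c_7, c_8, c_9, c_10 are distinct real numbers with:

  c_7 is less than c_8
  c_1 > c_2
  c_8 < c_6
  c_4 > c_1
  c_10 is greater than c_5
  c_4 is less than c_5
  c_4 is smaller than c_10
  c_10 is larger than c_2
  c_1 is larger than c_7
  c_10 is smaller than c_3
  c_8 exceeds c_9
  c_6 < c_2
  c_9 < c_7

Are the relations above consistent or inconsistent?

consistent

The single ordering c_9 < c_7 < c_8 < c_6 < c_2 < c_1 < c_4 < c_5 < c_10 < c_3 satisfies every listed relation, so no contradiction arises.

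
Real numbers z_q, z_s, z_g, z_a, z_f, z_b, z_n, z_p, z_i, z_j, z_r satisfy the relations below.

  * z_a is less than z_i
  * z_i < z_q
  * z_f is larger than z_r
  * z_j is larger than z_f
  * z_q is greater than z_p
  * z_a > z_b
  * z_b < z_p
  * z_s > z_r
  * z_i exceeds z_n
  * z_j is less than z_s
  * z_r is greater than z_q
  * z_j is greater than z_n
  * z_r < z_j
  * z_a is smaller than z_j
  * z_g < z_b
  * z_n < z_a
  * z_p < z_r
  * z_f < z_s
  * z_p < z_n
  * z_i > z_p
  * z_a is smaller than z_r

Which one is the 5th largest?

z_q

Chaining the given pairs: z_g < z_b < z_p < z_n < z_a < z_i < z_q < z_r < z_f < z_j < z_s.
Counting 5 from the largest end gives z_q.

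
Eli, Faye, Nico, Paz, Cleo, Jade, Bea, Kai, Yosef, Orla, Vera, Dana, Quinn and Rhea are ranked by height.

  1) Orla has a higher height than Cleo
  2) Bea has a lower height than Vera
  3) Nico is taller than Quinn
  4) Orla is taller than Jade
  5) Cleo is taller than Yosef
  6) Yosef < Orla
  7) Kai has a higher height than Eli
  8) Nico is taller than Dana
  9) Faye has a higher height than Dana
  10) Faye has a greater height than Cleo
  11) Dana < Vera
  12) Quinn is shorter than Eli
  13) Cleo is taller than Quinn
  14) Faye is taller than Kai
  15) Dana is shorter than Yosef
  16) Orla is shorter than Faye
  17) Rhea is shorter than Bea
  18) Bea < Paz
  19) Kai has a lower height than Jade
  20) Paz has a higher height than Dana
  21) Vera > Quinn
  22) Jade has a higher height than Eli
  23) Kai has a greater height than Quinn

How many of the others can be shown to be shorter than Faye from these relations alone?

From Faye the given relations immediately reach Dana, Kai, Cleo, Orla.
From those, Quinn, Eli, Yosef, Jade — 8 in total.
Nothing else is reachable below Faye; 8 in all.

8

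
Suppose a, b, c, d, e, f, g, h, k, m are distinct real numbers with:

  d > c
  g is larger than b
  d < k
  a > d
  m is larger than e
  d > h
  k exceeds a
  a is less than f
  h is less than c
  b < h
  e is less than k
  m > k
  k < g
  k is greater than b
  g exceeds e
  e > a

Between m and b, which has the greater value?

m

Link the given pairs in sequence: b < h; h < c; c < d; d < a; a < e; e < k; k < m.
Chaining these gives b < h < c < d < a < e < k < m.
So b < m; m is the larger of the two.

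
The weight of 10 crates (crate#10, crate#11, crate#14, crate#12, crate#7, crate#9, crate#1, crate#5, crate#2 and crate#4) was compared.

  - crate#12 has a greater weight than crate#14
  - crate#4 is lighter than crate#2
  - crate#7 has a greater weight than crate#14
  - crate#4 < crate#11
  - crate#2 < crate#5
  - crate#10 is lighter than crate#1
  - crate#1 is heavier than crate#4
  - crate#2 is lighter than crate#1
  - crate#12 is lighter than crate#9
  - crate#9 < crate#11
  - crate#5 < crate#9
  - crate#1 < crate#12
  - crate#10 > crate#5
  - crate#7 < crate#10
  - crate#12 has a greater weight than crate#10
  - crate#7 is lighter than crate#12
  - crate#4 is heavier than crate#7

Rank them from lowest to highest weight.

The consecutive links are each given: crate#14 < crate#7; crate#7 < crate#4; crate#4 < crate#2; crate#2 < crate#5; crate#5 < crate#10; crate#10 < crate#1; crate#1 < crate#12; crate#12 < crate#9; crate#9 < crate#11.

crate#14 < crate#7 < crate#4 < crate#2 < crate#5 < crate#10 < crate#1 < crate#12 < crate#9 < crate#11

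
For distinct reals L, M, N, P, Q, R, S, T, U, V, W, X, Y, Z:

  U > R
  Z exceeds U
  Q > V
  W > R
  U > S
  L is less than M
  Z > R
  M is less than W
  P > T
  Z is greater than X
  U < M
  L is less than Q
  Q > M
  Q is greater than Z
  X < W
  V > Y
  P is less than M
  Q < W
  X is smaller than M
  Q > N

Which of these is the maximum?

W

Chaining downward from W: directly below it, R, X, M, Q; then L, U, P, N, Z, V; then T, S, Y.
That covers every other element, and nothing is given above W, so W is the maximum.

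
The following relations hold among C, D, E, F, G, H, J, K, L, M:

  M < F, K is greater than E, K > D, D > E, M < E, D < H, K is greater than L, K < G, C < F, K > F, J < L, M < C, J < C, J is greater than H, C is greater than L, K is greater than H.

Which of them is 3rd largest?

Piecing the relations together gives one ordering: M < E < D < H < J < L < C < F < K < G.
Counting 3 from the largest end gives F.

F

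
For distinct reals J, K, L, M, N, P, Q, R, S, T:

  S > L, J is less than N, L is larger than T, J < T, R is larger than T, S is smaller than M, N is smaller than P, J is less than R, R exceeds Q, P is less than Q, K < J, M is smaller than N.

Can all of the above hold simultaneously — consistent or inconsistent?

The single ordering K < J < T < L < S < M < N < P < Q < R satisfies every listed relation, so no contradiction arises.

consistent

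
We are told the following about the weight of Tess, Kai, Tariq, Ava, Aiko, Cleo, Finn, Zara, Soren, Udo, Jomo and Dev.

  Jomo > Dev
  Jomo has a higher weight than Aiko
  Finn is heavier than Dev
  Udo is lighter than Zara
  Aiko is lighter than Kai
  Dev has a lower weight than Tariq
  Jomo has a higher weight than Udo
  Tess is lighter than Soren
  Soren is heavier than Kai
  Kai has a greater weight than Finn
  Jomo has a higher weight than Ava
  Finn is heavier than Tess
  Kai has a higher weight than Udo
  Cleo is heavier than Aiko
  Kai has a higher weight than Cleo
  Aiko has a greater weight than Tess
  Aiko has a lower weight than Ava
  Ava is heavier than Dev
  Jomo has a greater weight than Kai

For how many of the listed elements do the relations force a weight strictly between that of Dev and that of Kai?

Chaining upward from Dev reaches: Finn, Tariq, Ava, Soren, Jomo.
Chaining downward from Kai reaches: Tess, Aiko, Udo, Finn, Cleo.
Strictly between Dev and Kai are those in both lists: Finn — 1 element.

1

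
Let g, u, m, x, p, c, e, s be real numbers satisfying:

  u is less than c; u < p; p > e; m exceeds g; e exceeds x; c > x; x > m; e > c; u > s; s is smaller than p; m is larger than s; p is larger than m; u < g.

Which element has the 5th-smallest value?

Piecing the relations together gives one ordering: s < u < g < m < x < c < e < p.
Counting 5 from the smallest end gives x.

x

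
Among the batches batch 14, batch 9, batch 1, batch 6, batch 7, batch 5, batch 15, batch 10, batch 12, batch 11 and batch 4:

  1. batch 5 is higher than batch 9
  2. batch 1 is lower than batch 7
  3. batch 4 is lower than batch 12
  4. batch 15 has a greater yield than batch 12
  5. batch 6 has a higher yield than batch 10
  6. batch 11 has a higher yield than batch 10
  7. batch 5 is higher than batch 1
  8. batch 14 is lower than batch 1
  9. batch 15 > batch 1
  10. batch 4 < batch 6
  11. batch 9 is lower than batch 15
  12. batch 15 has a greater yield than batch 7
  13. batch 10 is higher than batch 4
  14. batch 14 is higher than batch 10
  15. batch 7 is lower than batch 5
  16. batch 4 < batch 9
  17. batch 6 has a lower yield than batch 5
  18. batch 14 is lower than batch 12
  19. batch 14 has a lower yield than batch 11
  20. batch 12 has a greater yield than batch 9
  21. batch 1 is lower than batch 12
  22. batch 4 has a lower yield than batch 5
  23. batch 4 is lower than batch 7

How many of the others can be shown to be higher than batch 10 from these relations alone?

8

The elements the relations force above batch 10 are batch 6, batch 14, batch 11, batch 1, batch 7, batch 12, batch 5, batch 15 — no chain reaches any other.
That is 8.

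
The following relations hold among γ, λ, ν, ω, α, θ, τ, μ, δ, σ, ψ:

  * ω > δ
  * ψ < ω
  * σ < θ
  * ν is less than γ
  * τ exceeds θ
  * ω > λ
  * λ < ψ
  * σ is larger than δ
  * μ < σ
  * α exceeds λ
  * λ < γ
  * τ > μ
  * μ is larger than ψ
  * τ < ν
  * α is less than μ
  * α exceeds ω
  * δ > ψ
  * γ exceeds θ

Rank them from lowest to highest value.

λ < ψ < δ < ω < α < μ < σ < θ < τ < ν < γ

The consecutive links are each given: λ < ψ; ψ < δ; δ < ω; ω < α; α < μ; μ < σ; σ < θ; θ < τ; τ < ν; ν < γ.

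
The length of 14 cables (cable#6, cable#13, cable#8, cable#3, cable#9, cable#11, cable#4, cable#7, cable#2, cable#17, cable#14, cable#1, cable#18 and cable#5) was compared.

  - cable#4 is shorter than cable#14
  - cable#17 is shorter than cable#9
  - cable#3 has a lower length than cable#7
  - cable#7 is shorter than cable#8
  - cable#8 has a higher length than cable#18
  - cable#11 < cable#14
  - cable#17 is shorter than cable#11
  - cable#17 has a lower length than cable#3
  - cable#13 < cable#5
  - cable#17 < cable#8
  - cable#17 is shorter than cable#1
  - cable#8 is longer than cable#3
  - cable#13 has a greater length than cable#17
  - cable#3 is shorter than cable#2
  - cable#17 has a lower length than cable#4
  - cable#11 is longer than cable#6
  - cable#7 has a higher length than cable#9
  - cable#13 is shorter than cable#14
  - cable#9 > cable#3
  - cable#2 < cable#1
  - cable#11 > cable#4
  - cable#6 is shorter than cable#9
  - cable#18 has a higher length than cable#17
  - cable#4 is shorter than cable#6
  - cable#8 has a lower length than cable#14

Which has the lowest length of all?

cable#13 is not least since cable#17 < cable#13; cable#18 is not least since cable#17 < cable#18; cable#3 is not least since cable#17 < cable#3; cable#4 is not least since cable#17 < cable#4; cable#2 is not least since cable#3 < cable#2; cable#6 is not least since cable#4 < cable#6; cable#9 is not least since cable#3 < cable#9; cable#1 is not least since cable#17 < cable#1; cable#5 is not least since cable#13 < cable#5; cable#11 is not least since cable#17 < cable#11; cable#7 is not least since cable#3 < cable#7; cable#8 is not least since cable#3 < cable#8; cable#14 is not least since cable#8 < cable#14.
Only cable#17 has nothing below it, so cable#17 is the lowest length.

cable#17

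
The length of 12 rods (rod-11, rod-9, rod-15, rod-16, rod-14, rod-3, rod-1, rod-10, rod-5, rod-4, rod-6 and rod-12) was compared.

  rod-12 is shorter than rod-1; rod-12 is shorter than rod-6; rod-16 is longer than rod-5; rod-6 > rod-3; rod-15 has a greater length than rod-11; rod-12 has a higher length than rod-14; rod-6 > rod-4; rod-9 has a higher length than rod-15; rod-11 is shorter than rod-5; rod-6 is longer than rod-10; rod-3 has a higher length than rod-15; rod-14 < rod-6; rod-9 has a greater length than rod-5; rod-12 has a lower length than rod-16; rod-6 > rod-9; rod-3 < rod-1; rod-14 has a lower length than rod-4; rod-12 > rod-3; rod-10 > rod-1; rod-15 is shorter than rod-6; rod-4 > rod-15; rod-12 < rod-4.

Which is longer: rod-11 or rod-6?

rod-6

The relevant relations are rod-11 < rod-15; rod-15 < rod-3; rod-3 < rod-12; rod-12 < rod-1; rod-1 < rod-10; rod-10 < rod-6.
Together: rod-11 < rod-15 < rod-3 < rod-12 < rod-1 < rod-10 < rod-6.
So rod-11 < rod-6; rod-6 is the longer of the two.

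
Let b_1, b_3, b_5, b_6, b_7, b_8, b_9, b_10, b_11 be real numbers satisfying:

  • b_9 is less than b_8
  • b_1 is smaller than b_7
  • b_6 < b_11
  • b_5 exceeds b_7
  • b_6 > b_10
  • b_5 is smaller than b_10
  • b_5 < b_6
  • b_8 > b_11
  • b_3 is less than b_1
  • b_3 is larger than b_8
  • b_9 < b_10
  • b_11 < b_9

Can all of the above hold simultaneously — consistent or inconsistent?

inconsistent

We have b_6 < b_11 stated directly, yet also b_11 < b_9 < b_8 < b_3 < b_1 < b_7 < b_5 < b_10 < b_6 by chaining the others — so b_11 < b_6. Contradiction.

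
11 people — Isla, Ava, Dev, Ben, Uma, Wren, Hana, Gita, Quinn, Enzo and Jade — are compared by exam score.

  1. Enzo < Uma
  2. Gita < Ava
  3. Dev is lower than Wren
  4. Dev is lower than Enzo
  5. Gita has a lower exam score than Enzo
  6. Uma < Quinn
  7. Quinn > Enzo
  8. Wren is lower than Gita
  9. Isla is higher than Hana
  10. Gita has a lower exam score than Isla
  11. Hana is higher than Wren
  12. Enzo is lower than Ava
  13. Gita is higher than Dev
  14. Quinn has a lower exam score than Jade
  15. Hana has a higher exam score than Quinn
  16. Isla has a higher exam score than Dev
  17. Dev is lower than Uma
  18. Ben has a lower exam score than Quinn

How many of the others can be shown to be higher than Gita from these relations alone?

The elements the relations force above Gita are Enzo, Uma, Quinn, Hana, Jade, Ava, Isla — no chain reaches any other.
That is 7.

7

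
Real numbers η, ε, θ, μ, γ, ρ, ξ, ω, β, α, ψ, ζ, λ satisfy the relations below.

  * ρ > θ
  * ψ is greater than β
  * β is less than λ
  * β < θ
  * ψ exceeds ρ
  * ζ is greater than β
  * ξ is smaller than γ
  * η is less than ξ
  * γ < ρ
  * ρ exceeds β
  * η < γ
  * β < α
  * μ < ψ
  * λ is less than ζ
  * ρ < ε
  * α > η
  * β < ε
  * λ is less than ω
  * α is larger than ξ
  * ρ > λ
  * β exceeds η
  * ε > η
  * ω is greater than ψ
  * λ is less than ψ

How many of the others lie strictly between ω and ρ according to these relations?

1

The relations place ρ below ω. An element lies strictly between them when it is forced above ρ and also forced below ω.
Above ρ: {ε, ψ}. Below ω: {η, μ, β, ξ, θ, γ, λ, ψ}.
Intersection: {ψ} — 1.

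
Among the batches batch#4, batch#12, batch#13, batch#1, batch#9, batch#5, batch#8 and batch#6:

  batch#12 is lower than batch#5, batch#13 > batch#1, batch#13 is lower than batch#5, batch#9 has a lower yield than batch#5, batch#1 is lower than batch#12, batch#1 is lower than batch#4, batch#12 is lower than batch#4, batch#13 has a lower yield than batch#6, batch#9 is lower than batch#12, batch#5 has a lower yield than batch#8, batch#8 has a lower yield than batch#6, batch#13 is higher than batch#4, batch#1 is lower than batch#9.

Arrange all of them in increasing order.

Each adjacent pair is fixed by a given relation: batch#1 < batch#9; batch#9 < batch#12; batch#12 < batch#4; batch#4 < batch#13; batch#13 < batch#5; batch#5 < batch#8; batch#8 < batch#6. Chaining them end to end gives the full order.

batch#1 < batch#9 < batch#12 < batch#4 < batch#13 < batch#5 < batch#8 < batch#6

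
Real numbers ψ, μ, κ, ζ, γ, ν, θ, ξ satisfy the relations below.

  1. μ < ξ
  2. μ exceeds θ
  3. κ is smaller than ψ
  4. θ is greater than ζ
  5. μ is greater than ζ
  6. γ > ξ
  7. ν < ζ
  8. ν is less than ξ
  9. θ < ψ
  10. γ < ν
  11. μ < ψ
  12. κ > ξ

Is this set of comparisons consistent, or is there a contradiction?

inconsistent

Chaining the given relations yields γ < ν < ζ < θ < μ < ξ, so γ < ξ. But one relation states ξ < γ. These cannot both hold.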